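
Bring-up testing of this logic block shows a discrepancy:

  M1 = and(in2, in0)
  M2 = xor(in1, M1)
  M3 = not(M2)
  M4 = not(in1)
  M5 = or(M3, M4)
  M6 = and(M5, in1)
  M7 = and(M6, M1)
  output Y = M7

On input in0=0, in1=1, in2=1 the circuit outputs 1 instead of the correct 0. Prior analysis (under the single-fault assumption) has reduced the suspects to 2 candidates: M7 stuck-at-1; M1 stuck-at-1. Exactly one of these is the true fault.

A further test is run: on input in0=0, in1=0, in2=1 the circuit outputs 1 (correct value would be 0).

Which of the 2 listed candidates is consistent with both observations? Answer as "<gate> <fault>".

Evaluate each candidate on input in0=0, in1=0, in2=1:
  M7 stuck-at-1: M1=0, M2=0, M3=1, M4=1, M5=1, M6=0, M7=1 [stuck-at-1] → 1 — matches
  M1 stuck-at-1: M1=1 [stuck-at-1], M2=1, M3=0, M4=1, M5=1, M6=0, M7=0 → 0 — eliminated
Only M7 stuck-at-1 reproduces the observed 1.

M7 stuck-at-1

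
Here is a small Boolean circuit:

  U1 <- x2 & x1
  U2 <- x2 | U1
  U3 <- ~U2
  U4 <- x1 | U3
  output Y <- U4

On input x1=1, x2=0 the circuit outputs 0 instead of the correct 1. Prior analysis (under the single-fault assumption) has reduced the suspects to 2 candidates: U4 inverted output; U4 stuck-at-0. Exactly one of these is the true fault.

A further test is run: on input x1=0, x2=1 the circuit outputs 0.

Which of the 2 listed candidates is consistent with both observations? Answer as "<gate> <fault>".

Evaluate each candidate on input x1=0, x2=1:
  U4 inverted output: U1=0, U2=1, U3=0, U4=1 [inverted output] → 1 — eliminated
  U4 stuck-at-0: U1=0, U2=1, U3=0, U4=0 [stuck-at-0] → 0 — matches
Only U4 stuck-at-0 reproduces the observed 0.

U4 stuck-at-0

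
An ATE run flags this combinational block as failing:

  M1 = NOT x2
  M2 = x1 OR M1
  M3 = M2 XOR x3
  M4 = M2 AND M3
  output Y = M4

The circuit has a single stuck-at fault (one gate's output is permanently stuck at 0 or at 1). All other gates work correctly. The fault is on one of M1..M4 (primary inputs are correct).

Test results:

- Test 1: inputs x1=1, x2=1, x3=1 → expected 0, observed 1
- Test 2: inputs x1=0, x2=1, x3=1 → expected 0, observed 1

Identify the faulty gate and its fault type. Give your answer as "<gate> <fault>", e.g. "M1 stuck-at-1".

Fault-free values for test 1 (x1=1, x2=1, x3=1): M1=0, M2=1, M3=0, M4=0, giving Y=0. Observed 1.
Test 1: faults giving observed 1 are {M3 stuck-at-1, M4 stuck-at-1}.
Test 2 (x1=0, x2=1, x3=1): fault-free M1=0, M2=0, M3=1, M4=0 → 0; observed 1. Eliminates M3 stuck-at-1.
Only M4 stuck-at-1 is consistent with every test.

M4 stuck-at-1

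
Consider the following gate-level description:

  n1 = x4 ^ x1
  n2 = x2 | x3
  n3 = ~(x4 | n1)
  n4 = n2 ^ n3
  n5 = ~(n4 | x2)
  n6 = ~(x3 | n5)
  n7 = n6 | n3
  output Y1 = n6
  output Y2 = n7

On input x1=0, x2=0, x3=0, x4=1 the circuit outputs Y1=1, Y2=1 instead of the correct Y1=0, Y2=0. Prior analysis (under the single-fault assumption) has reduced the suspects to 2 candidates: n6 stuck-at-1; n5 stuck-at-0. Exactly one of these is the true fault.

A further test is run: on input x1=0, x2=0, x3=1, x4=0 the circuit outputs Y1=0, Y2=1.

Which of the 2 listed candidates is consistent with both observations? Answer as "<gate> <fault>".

Evaluate each candidate on input x1=0, x2=0, x3=1, x4=0:
  n6 stuck-at-1: n1=0, n2=1, n3=1, n4=0, n5=1, n6=1 [stuck-at-1], n7=1 → Y1=1, Y2=1 — eliminated
  n5 stuck-at-0: n1=0, n2=1, n3=1, n4=0, n5=0 [stuck-at-0], n6=0, n7=1 → Y1=0, Y2=1 — matches
Only n5 stuck-at-0 reproduces the observed Y1=0, Y2=1.

n5 stuck-at-0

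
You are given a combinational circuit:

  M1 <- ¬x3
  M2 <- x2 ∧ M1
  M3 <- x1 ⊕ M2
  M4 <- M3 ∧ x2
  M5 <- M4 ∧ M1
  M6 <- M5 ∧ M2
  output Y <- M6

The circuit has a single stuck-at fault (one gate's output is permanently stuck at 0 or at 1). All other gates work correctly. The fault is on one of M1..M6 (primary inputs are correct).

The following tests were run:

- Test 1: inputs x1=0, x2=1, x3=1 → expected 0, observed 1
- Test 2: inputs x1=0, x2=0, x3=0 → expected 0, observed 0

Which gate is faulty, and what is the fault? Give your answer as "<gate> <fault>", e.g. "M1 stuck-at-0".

M1 stuck-at-1

Fault-free values for test 1 (x1=0, x2=1, x3=1): M1=0, M2=0, M3=0, M4=0, M5=0, M6=0, giving Y=0. Observed 1.
Test 1: faults giving observed 1 are {M1 stuck-at-1, M6 stuck-at-1}.
Test 2 (x1=0, x2=0, x3=0): fault-free M1=1, M2=0, M3=0, M4=0, M5=0, M6=0 → 0; observed 0. Eliminates M6 stuck-at-1.
Only M1 stuck-at-1 is consistent with every test.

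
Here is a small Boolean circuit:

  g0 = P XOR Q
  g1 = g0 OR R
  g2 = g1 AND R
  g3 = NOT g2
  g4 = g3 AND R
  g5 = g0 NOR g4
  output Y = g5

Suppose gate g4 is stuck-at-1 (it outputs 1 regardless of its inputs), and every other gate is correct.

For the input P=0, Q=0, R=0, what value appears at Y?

Propagate with g4 forced: g0=0, g1=0, g2=0, g3=1, g4=1 [stuck-at-1], g5=0.
So Y = 0. (Without the fault it would be 1.)

0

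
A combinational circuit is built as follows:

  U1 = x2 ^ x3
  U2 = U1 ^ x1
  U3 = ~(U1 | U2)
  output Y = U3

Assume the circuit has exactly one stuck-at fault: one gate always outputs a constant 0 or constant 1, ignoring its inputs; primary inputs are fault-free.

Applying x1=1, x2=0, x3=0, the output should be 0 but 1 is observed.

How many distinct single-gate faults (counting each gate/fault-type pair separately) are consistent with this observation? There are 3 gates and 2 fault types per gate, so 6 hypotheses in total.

Fault-free: U1=0, U2=1, U3=0 → 0. Observed 1.
  U1 stuck-at-0: output 0 ✗
  U1 stuck-at-1: output 0 ✗
  U2 stuck-at-0: output 1 ✓
  U2 stuck-at-1: output 0 ✗
  U3 stuck-at-0: output 0 ✗
  U3 stuck-at-1: output 1 ✓
Consistent faults: {U2 stuck-at-0, U3 stuck-at-1} — 2 in all.

2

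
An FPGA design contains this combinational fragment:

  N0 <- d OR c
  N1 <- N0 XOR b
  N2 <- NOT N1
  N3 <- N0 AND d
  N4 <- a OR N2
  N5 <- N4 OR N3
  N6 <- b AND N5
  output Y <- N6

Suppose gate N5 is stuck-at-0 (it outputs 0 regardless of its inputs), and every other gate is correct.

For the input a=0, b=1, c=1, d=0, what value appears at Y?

Propagate with N5 forced: N0=1, N1=0, N2=1, N3=0, N4=1, N5=0 [stuck-at-0], N6=0.
So Y = 0. (Without the fault it would be 1.)

0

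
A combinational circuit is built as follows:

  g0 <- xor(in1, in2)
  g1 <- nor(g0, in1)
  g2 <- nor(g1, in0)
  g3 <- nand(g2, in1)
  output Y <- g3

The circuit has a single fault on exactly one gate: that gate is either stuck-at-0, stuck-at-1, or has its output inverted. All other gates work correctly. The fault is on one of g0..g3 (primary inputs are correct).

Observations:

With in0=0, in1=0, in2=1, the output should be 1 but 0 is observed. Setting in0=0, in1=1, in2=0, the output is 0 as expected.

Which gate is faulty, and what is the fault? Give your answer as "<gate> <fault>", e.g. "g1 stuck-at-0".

Fault-free values for test 1 (in0=0, in1=0, in2=1): g0=1, g1=0, g2=1, g3=1, giving Y=1. Observed 0.
Test 1: faults giving observed 0 are {g3 stuck-at-0, g3 inverted output}.
Test 2 (in0=0, in1=1, in2=0): fault-free g0=1, g1=0, g2=1, g3=0 → 0; observed 0. Eliminates g3 inverted output.
Only g3 stuck-at-0 is consistent with every test.

g3 stuck-at-0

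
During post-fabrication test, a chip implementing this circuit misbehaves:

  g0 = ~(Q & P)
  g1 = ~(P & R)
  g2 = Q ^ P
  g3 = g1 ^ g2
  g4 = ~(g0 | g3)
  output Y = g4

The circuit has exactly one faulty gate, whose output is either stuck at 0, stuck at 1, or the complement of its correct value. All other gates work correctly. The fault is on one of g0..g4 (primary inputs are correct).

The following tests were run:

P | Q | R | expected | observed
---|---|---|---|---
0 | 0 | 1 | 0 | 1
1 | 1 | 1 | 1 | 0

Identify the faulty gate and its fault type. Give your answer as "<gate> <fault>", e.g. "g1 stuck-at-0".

Fault-free values for test 1 (P=0, Q=0, R=1): g0=1, g1=1, g2=0, g3=1, g4=0, giving Y=0. Observed 1.
Test 1: faults giving observed 1 are {g4 stuck-at-1, g4 inverted output}.
Test 2 (P=1, Q=1, R=1): fault-free g0=0, g1=0, g2=0, g3=0, g4=1 → 1; observed 0. Eliminates g4 stuck-at-1.
Only g4 inverted output is consistent with every test.

g4 inverted output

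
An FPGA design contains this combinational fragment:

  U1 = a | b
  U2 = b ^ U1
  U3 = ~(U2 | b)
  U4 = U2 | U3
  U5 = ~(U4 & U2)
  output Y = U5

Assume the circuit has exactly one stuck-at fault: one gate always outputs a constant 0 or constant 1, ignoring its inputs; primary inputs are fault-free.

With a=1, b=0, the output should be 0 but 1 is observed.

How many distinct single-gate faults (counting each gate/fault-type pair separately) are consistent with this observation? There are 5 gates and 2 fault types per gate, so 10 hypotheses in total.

Fault-free: U1=1, U2=1, U3=0, U4=1, U5=0 → 0. Observed 1.
  U1 stuck-at-0: output 1 ✓
  U1 stuck-at-1: output 0 ✗
  U2 stuck-at-0: output 1 ✓
  U2 stuck-at-1: output 0 ✗
  U3 stuck-at-0: output 0 ✗
  U3 stuck-at-1: output 0 ✗
  U4 stuck-at-0: output 1 ✓
  U4 stuck-at-1: output 0 ✗
  U5 stuck-at-0: output 0 ✗
  U5 stuck-at-1: output 1 ✓
Consistent faults: {U1 stuck-at-0, U2 stuck-at-0, U4 stuck-at-0, U5 stuck-at-1} — 4 in all.

4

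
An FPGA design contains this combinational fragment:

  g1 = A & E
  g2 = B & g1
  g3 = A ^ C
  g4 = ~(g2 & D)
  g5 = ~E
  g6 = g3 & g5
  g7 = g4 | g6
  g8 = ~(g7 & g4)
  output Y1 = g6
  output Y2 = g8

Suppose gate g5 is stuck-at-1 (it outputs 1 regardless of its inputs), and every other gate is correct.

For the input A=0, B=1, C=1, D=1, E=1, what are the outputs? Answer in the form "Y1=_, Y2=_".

Propagate with g5 forced: g1=0, g2=0, g3=1, g4=1, g5=1 [stuck-at-1], g6=1, g7=1, g8=0.
So the outputs are Y1=1, Y2=0. (Without the fault they would be Y1=0, Y2=0.)

Y1=1, Y2=0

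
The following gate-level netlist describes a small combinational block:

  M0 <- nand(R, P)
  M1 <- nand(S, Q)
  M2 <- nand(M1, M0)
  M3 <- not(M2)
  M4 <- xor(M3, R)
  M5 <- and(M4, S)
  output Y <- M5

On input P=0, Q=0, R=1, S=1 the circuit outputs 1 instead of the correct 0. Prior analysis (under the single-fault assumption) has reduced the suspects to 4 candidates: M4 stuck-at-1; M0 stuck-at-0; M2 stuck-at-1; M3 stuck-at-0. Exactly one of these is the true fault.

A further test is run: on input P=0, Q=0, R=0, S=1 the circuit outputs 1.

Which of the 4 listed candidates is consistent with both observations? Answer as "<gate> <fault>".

M4 stuck-at-1

Evaluate each candidate on input P=0, Q=0, R=0, S=1:
  M4 stuck-at-1: M0=1, M1=1, M2=0, M3=1, M4=1 [stuck-at-1], M5=1 → 1 — matches
  M0 stuck-at-0: M0=0 [stuck-at-0], M1=1, M2=1, M3=0, M4=0, M5=0 → 0 — eliminated
  M2 stuck-at-1: M0=1, M1=1, M2=1 [stuck-at-1], M3=0, M4=0, M5=0 → 0 — eliminated
  M3 stuck-at-0: M0=1, M1=1, M2=0, M3=0 [stuck-at-0], M4=0, M5=0 → 0 — eliminated
Only M4 stuck-at-1 reproduces the observed 1.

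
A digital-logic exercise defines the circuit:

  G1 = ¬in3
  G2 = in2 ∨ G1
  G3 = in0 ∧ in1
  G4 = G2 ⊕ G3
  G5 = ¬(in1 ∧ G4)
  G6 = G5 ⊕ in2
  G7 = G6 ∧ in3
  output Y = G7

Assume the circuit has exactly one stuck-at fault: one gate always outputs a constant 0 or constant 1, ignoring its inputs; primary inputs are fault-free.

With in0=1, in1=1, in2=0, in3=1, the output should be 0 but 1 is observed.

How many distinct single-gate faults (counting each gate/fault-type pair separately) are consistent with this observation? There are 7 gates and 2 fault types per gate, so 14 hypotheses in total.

Fault-free: G1=0, G2=0, G3=1, G4=1, G5=0, G6=0, G7=0 → 0. Observed 1.
  G1 stuck-at-0: output 0 ✗
  G1 stuck-at-1: output 1 ✓
  G2 stuck-at-0: output 0 ✗
  G2 stuck-at-1: output 1 ✓
  G3 stuck-at-0: output 1 ✓
  G3 stuck-at-1: output 0 ✗
  G4 stuck-at-0: output 1 ✓
  G4 stuck-at-1: output 0 ✗
  G5 stuck-at-0: output 0 ✗
  G5 stuck-at-1: output 1 ✓
  G6 stuck-at-0: output 0 ✗
  G6 stuck-at-1: output 1 ✓
  G7 stuck-at-0: output 0 ✗
  G7 stuck-at-1: output 1 ✓
Consistent faults: {G1 stuck-at-1, G2 stuck-at-1, G3 stuck-at-0, G4 stuck-at-0, G5 stuck-at-1, G6 stuck-at-1, G7 stuck-at-1} — 7 in all.

7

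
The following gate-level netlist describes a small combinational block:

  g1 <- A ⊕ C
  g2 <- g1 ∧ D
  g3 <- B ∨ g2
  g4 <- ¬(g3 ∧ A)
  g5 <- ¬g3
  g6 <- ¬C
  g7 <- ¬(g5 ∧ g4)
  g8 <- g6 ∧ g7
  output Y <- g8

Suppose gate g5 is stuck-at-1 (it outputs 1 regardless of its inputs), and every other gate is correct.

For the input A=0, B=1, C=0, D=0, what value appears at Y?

0

Propagate with g5 forced: g1=0, g2=0, g3=1, g4=1, g5=1 [stuck-at-1], g6=1, g7=0, g8=0.
So Y = 0. (Without the fault it would be 1.)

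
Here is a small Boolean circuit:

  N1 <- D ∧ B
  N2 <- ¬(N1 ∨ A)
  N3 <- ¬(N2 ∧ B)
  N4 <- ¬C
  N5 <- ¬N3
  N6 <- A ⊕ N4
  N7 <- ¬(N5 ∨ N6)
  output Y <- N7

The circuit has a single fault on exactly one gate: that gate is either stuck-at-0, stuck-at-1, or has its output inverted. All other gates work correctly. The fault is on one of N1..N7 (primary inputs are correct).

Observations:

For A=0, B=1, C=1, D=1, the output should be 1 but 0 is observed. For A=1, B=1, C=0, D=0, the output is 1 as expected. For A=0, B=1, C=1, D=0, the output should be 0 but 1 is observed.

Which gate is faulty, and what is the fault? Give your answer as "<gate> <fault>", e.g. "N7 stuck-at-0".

N1 inverted output

Fault-free values for test 1 (A=0, B=1, C=1, D=1): N1=1, N2=0, N3=1, N4=0, N5=0, N6=0, N7=1, giving Y=1. Observed 0.
Test 1: faults giving observed 0 are {N1 stuck-at-0, N1 inverted output, N2 stuck-at-1, N2 inverted output, N3 stuck-at-0, N3 inverted output, N4 stuck-at-1, N4 inverted output, N5 stuck-at-1, N5 inverted output, N6 stuck-at-1, N6 inverted output, N7 stuck-at-0, N7 inverted output}.
Test 2 (A=1, B=1, C=0, D=0): fault-free N1=0, N2=0, N3=1, N4=1, N5=0, N6=0, N7=1 → 1; observed 1. Eliminates N2 stuck-at-1, N2 inverted output, N3 stuck-at-0, N3 inverted output, N4 inverted output, N5 stuck-at-1, N5 inverted output, N6 stuck-at-1, N6 inverted output, N7 stuck-at-0, N7 inverted output.
Test 3 (A=0, B=1, C=1, D=0): fault-free N1=0, N2=1, N3=0, N4=0, N5=1, N6=0, N7=0 → 0; observed 1. Eliminates N1 stuck-at-0, N4 stuck-at-1.
Only N1 inverted output is consistent with every test.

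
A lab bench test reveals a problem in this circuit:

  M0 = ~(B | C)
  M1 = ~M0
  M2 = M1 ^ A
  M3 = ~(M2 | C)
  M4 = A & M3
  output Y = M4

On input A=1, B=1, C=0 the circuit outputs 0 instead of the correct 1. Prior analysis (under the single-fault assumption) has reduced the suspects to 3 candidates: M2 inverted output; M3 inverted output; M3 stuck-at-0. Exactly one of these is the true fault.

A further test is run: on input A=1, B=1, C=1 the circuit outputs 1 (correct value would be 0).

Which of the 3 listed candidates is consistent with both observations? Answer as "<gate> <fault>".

M3 inverted output

Evaluate each candidate on input A=1, B=1, C=1:
  M2 inverted output: M0=0, M1=1, M2=1 [inverted output], M3=0, M4=0 → 0 — eliminated
  M3 inverted output: M0=0, M1=1, M2=0, M3=1 [inverted output], M4=1 → 1 — matches
  M3 stuck-at-0: M0=0, M1=1, M2=0, M3=0 [stuck-at-0], M4=0 → 0 — eliminated
Only M3 inverted output reproduces the observed 1.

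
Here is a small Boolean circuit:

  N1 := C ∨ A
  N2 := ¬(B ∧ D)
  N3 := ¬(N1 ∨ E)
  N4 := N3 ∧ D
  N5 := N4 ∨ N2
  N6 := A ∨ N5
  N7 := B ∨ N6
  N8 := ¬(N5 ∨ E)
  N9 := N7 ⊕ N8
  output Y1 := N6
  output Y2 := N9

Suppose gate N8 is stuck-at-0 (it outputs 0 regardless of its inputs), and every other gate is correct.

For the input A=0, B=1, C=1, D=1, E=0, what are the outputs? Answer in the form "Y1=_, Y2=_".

Propagate with N8 forced: N1=1, N2=0, N3=0, N4=0, N5=0, N6=0, N7=1, N8=0 [stuck-at-0], N9=1.
So the outputs are Y1=0, Y2=1. (Without the fault they would be Y1=0, Y2=0.)

Y1=0, Y2=1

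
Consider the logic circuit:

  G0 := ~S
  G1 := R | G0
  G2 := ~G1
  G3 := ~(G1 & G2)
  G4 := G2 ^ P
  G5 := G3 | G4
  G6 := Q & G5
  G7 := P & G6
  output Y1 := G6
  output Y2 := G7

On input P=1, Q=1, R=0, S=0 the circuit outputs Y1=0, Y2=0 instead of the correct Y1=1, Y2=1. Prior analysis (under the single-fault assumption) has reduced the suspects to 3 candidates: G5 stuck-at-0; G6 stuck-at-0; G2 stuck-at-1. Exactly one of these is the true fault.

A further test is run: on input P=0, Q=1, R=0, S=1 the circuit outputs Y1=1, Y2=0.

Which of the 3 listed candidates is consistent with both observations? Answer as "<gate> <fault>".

Evaluate each candidate on input P=0, Q=1, R=0, S=1:
  G5 stuck-at-0: G0=0, G1=0, G2=1, G3=1, G4=1, G5=0 [stuck-at-0], G6=0, G7=0 → Y1=0, Y2=0 — eliminated
  G6 stuck-at-0: G0=0, G1=0, G2=1, G3=1, G4=1, G5=1, G6=0 [stuck-at-0], G7=0 → Y1=0, Y2=0 — eliminated
  G2 stuck-at-1: G0=0, G1=0, G2=1 [stuck-at-1], G3=1, G4=1, G5=1, G6=1, G7=0 → Y1=1, Y2=0 — matches
Only G2 stuck-at-1 reproduces the observed Y1=1, Y2=0.

G2 stuck-at-1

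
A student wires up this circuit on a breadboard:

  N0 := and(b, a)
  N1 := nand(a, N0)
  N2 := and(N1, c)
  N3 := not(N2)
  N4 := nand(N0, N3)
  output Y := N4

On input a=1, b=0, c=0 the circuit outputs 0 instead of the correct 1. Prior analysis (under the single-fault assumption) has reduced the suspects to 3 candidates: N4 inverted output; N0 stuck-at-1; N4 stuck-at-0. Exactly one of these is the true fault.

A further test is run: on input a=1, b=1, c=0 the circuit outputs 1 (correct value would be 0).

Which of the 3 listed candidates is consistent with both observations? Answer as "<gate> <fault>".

N4 inverted output

Evaluate each candidate on input a=1, b=1, c=0:
  N4 inverted output: N0=1, N1=0, N2=0, N3=1, N4=1 [inverted output] → 1 — matches
  N0 stuck-at-1: N0=1 [stuck-at-1], N1=0, N2=0, N3=1, N4=0 → 0 — eliminated
  N4 stuck-at-0: N0=1, N1=0, N2=0, N3=1, N4=0 [stuck-at-0] → 0 — eliminated
Only N4 inverted output reproduces the observed 1.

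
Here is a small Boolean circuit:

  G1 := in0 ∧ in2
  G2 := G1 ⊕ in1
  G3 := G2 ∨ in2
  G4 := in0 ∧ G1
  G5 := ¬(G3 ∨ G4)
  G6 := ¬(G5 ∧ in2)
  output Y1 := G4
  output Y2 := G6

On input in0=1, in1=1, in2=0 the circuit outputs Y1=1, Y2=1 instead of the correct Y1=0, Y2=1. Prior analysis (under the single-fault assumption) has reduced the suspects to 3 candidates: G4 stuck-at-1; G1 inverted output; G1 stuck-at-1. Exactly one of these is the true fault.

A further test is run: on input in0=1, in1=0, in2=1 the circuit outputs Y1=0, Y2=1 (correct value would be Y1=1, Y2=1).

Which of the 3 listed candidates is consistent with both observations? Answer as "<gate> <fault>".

G1 inverted output

Evaluate each candidate on input in0=1, in1=0, in2=1:
  G4 stuck-at-1: G1=1, G2=1, G3=1, G4=1 [stuck-at-1], G5=0, G6=1 → Y1=1, Y2=1 — eliminated
  G1 inverted output: G1=0 [inverted output], G2=0, G3=1, G4=0, G5=0, G6=1 → Y1=0, Y2=1 — matches
  G1 stuck-at-1: G1=1 [stuck-at-1], G2=1, G3=1, G4=1, G5=0, G6=1 → Y1=1, Y2=1 — eliminated
Only G1 inverted output reproduces the observed Y1=0, Y2=1.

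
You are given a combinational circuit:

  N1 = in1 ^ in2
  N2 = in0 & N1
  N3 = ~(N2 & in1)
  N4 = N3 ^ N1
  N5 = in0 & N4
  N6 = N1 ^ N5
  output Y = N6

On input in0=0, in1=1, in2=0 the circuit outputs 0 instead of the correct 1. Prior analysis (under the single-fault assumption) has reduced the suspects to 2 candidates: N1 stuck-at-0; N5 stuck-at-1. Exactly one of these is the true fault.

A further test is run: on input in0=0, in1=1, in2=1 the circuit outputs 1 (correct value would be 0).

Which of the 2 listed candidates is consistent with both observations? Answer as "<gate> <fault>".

N5 stuck-at-1

Evaluate each candidate on input in0=0, in1=1, in2=1:
  N1 stuck-at-0: N1=0 [stuck-at-0], N2=0, N3=1, N4=1, N5=0, N6=0 → 0 — eliminated
  N5 stuck-at-1: N1=0, N2=0, N3=1, N4=1, N5=1 [stuck-at-1], N6=1 → 1 — matches
Only N5 stuck-at-1 reproduces the observed 1.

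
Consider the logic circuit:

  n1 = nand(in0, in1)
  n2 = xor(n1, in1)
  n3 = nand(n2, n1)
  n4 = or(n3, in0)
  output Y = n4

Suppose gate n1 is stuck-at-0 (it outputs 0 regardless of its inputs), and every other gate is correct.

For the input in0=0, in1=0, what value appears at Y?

1

Propagate with n1 forced: n1=0 [stuck-at-0], n2=0, n3=1, n4=1.
So Y = 1. (Without the fault it would be 0.)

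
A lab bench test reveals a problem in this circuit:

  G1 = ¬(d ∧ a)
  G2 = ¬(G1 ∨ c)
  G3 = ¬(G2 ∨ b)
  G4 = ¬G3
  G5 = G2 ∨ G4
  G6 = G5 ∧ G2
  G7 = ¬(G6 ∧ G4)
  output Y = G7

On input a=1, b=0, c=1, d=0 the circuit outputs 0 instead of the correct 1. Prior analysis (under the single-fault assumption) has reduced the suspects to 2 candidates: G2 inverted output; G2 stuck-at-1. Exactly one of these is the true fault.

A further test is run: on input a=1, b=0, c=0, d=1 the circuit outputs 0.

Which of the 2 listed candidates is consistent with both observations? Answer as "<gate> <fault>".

G2 stuck-at-1

Evaluate each candidate on input a=1, b=0, c=0, d=1:
  G2 inverted output: G1=0, G2=0 [inverted output], G3=1, G4=0, G5=0, G6=0, G7=1 → 1 — eliminated
  G2 stuck-at-1: G1=0, G2=1 [stuck-at-1], G3=0, G4=1, G5=1, G6=1, G7=0 → 0 — matches
Only G2 stuck-at-1 reproduces the observed 0.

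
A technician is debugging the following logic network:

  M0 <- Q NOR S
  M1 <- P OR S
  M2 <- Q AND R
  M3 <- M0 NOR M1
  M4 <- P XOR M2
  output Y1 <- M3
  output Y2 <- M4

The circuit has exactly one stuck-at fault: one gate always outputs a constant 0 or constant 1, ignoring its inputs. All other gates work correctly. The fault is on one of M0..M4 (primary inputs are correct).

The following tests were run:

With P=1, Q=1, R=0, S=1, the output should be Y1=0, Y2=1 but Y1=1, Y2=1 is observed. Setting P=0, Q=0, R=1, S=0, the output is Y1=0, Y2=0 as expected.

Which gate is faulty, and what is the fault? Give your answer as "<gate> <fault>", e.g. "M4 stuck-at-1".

Fault-free values for test 1 (P=1, Q=1, R=0, S=1): M0=0, M1=1, M2=0, M3=0, M4=1, giving Y1=0, Y2=1. Observed Y1=1, Y2=1.
Test 1: faults giving observed Y1=1, Y2=1 are {M1 stuck-at-0, M3 stuck-at-1}.
Test 2 (P=0, Q=0, R=1, S=0): fault-free M0=1, M1=0, M2=0, M3=0, M4=0 → Y1=0, Y2=0; observed Y1=0, Y2=0. Eliminates M3 stuck-at-1.
Only M1 stuck-at-0 is consistent with every test.

M1 stuck-at-0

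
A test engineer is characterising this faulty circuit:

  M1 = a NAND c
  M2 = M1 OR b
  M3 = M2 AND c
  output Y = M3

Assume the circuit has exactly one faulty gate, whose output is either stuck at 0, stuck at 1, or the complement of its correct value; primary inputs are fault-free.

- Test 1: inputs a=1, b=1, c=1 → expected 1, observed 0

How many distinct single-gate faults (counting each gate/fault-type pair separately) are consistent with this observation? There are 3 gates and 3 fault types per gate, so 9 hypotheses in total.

4

Fault-free: M1=0, M2=1, M3=1 → 1. Observed 0.
  M1 stuck-at-0: output 1 ✗
  M1 stuck-at-1: output 1 ✗
  M1 inverted output: output 1 ✗
  M2 stuck-at-0: output 0 ✓
  M2 stuck-at-1: output 1 ✗
  M2 inverted output: output 0 ✓
  M3 stuck-at-0: output 0 ✓
  M3 stuck-at-1: output 1 ✗
  M3 inverted output: output 0 ✓
Consistent faults: {M2 stuck-at-0, M2 inverted output, M3 stuck-at-0, M3 inverted output} — 4 in all.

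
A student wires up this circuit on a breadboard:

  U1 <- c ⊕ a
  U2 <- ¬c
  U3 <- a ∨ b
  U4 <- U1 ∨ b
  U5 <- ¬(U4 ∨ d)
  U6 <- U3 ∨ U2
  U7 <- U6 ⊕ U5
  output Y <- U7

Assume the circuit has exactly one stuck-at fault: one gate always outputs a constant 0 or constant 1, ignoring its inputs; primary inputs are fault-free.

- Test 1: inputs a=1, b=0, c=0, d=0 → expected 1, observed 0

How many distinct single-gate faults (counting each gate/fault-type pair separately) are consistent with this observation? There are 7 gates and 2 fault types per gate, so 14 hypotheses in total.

Fault-free: U1=1, U2=1, U3=1, U4=1, U5=0, U6=1, U7=1 → 1. Observed 0.
  U1 stuck-at-0: output 0 ✓
  U1 stuck-at-1: output 1 ✗
  U2 stuck-at-0: output 1 ✗
  U2 stuck-at-1: output 1 ✗
  U3 stuck-at-0: output 1 ✗
  U3 stuck-at-1: output 1 ✗
  U4 stuck-at-0: output 0 ✓
  U4 stuck-at-1: output 1 ✗
  U5 stuck-at-0: output 1 ✗
  U5 stuck-at-1: output 0 ✓
  U6 stuck-at-0: output 0 ✓
  U6 stuck-at-1: output 1 ✗
  U7 stuck-at-0: output 0 ✓
  U7 stuck-at-1: output 1 ✗
Consistent faults: {U1 stuck-at-0, U4 stuck-at-0, U5 stuck-at-1, U6 stuck-at-0, U7 stuck-at-0} — 5 in all.

5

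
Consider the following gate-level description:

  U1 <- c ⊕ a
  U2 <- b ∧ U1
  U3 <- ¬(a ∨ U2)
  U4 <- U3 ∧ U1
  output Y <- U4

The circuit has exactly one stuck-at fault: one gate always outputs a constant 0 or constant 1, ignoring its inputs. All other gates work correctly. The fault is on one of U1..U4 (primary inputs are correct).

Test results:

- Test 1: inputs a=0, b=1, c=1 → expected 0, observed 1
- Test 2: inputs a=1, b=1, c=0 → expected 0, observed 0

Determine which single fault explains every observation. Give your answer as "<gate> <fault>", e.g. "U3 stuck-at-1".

U2 stuck-at-0

Fault-free values for test 1 (a=0, b=1, c=1): U1=1, U2=1, U3=0, U4=0, giving Y=0. Observed 1.
Test 1: faults giving observed 1 are {U2 stuck-at-0, U3 stuck-at-1, U4 stuck-at-1}.
Test 2 (a=1, b=1, c=0): fault-free U1=1, U2=1, U3=0, U4=0 → 0; observed 0. Eliminates U3 stuck-at-1, U4 stuck-at-1.
Only U2 stuck-at-0 is consistent with every test.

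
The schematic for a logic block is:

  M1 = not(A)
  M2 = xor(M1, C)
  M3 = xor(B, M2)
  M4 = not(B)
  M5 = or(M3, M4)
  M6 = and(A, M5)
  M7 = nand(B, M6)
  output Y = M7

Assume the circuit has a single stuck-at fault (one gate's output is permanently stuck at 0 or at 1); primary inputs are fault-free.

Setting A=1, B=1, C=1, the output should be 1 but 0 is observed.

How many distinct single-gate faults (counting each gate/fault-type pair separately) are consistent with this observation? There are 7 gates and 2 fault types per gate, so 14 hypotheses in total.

7

Fault-free: M1=0, M2=1, M3=0, M4=0, M5=0, M6=0, M7=1 → 1. Observed 0.
  M1 stuck-at-0: output 1 ✗
  M1 stuck-at-1: output 0 ✓
  M2 stuck-at-0: output 0 ✓
  M2 stuck-at-1: output 1 ✗
  M3 stuck-at-0: output 1 ✗
  M3 stuck-at-1: output 0 ✓
  M4 stuck-at-0: output 1 ✗
  M4 stuck-at-1: output 0 ✓
  M5 stuck-at-0: output 1 ✗
  M5 stuck-at-1: output 0 ✓
  M6 stuck-at-0: output 1 ✗
  M6 stuck-at-1: output 0 ✓
  M7 stuck-at-0: output 0 ✓
  M7 stuck-at-1: output 1 ✗
Consistent faults: {M1 stuck-at-1, M2 stuck-at-0, M3 stuck-at-1, M4 stuck-at-1, M5 stuck-at-1, M6 stuck-at-1, M7 stuck-at-0} — 7 in all.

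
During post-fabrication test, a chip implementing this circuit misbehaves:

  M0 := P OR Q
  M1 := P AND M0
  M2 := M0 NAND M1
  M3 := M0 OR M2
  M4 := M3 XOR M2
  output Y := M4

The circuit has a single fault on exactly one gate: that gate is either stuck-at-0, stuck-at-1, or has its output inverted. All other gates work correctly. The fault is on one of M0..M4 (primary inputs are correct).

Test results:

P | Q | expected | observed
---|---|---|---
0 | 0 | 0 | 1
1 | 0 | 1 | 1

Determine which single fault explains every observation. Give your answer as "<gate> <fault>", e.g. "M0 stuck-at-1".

Fault-free values for test 1 (P=0, Q=0): M0=0, M1=0, M2=1, M3=1, M4=0, giving Y=0. Observed 1.
Test 1: faults giving observed 1 are {M3 stuck-at-0, M3 inverted output, M4 stuck-at-1, M4 inverted output}.
Test 2 (P=1, Q=0): fault-free M0=1, M1=1, M2=0, M3=1, M4=1 → 1; observed 1. Eliminates M3 stuck-at-0, M3 inverted output, M4 inverted output.
Only M4 stuck-at-1 is consistent with every test.

M4 stuck-at-1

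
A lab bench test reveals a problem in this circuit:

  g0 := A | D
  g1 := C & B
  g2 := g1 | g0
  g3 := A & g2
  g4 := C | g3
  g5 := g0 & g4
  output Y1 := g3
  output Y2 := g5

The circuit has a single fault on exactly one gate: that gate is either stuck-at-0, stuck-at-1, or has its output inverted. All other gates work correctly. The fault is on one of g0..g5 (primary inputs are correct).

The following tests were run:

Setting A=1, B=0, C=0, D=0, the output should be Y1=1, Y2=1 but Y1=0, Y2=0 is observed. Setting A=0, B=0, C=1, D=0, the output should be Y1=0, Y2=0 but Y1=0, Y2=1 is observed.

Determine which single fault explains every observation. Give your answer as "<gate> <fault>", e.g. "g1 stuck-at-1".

g0 inverted output

Fault-free values for test 1 (A=1, B=0, C=0, D=0): g0=1, g1=0, g2=1, g3=1, g4=1, g5=1, giving Y1=1, Y2=1. Observed Y1=0, Y2=0.
Test 1: faults giving observed Y1=0, Y2=0 are {g0 stuck-at-0, g0 inverted output, g2 stuck-at-0, g2 inverted output, g3 stuck-at-0, g3 inverted output}.
Test 2 (A=0, B=0, C=1, D=0): fault-free g0=0, g1=0, g2=0, g3=0, g4=1, g5=0 → Y1=0, Y2=0; observed Y1=0, Y2=1. Eliminates g0 stuck-at-0, g2 stuck-at-0, g2 inverted output, g3 stuck-at-0, g3 inverted output.
Only g0 inverted output is consistent with every test.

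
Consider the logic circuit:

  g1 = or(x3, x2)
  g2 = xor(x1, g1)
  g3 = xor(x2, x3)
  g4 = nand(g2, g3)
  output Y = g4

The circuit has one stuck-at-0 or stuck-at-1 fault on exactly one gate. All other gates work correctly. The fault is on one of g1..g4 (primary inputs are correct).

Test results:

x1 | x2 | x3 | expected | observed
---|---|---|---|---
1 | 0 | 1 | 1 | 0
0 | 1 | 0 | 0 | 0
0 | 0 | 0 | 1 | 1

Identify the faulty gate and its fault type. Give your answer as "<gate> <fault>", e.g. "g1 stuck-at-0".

Fault-free values for test 1 (x1=1, x2=0, x3=1): g1=1, g2=0, g3=1, g4=1, giving Y=1. Observed 0.
Test 1: faults giving observed 0 are {g1 stuck-at-0, g2 stuck-at-1, g4 stuck-at-0}.
Test 2 (x1=0, x2=1, x3=0): fault-free g1=1, g2=1, g3=1, g4=0 → 0; observed 0. Eliminates g1 stuck-at-0.
Test 3 (x1=0, x2=0, x3=0): fault-free g1=0, g2=0, g3=0, g4=1 → 1; observed 1. Eliminates g4 stuck-at-0.
Only g2 stuck-at-1 is consistent with every test.

g2 stuck-at-1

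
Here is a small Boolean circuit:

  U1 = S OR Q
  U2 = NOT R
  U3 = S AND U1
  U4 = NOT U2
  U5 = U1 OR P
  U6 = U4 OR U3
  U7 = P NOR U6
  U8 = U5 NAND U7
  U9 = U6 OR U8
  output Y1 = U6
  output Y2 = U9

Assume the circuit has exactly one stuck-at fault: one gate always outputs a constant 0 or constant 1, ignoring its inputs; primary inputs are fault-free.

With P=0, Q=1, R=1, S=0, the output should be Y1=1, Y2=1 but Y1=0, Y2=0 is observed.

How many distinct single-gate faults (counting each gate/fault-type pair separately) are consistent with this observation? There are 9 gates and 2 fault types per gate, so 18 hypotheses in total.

Fault-free: U1=1, U2=0, U3=0, U4=1, U5=1, U6=1, U7=0, U8=1, U9=1 → Y1=1, Y2=1. Observed Y1=0, Y2=0.
  U1: none of the 2 fault types match ✗
  U2: stuck-at-1 ✓; others ✗
  U3: none of the 2 fault types match ✗
  U4: stuck-at-0 ✓; others ✗
  U5: none of the 2 fault types match ✗
  U6: stuck-at-0 ✓; others ✗
  U7: none of the 2 fault types match ✗
  U8: none of the 2 fault types match ✗
  U9: none of the 2 fault types match ✗
Consistent faults: {U2 stuck-at-1, U4 stuck-at-0, U6 stuck-at-0} — 3 in all.

3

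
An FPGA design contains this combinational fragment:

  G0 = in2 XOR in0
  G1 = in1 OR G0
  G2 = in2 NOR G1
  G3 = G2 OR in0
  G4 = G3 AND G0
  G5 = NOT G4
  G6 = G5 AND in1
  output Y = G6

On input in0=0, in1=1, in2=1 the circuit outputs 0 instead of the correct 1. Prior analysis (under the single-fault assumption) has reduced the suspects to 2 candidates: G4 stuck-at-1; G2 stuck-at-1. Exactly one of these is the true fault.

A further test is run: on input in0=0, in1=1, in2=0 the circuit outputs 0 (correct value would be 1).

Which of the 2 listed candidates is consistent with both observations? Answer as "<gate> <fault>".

G4 stuck-at-1

Evaluate each candidate on input in0=0, in1=1, in2=0:
  G4 stuck-at-1: G0=0, G1=1, G2=0, G3=0, G4=1 [stuck-at-1], G5=0, G6=0 → 0 — matches
  G2 stuck-at-1: G0=0, G1=1, G2=1 [stuck-at-1], G3=1, G4=0, G5=1, G6=1 → 1 — eliminated
Only G4 stuck-at-1 reproduces the observed 0.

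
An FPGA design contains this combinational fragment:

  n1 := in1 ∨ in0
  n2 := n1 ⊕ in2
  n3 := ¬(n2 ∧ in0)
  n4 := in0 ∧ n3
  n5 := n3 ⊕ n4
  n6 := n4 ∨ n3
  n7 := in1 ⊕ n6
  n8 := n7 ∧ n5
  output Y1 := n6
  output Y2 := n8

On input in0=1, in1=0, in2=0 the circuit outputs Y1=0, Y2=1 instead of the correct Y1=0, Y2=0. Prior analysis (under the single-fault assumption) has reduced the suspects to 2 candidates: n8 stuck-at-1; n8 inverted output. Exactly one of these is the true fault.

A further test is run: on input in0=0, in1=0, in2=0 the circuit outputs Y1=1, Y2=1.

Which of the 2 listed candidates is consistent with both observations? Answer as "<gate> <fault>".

n8 stuck-at-1

Evaluate each candidate on input in0=0, in1=0, in2=0:
  n8 stuck-at-1: n1=0, n2=0, n3=1, n4=0, n5=1, n6=1, n7=1, n8=1 [stuck-at-1] → Y1=1, Y2=1 — matches
  n8 inverted output: n1=0, n2=0, n3=1, n4=0, n5=1, n6=1, n7=1, n8=0 [inverted output] → Y1=1, Y2=0 — eliminated
Only n8 stuck-at-1 reproduces the observed Y1=1, Y2=1.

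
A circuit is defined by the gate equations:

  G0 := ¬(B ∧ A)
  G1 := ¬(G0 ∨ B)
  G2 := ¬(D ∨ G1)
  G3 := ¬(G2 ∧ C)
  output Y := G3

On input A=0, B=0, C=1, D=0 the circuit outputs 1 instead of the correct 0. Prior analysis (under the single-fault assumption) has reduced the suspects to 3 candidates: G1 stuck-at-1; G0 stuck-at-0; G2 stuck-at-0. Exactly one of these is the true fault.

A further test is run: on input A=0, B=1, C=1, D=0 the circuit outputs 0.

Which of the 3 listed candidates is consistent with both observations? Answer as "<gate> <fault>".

G0 stuck-at-0

Evaluate each candidate on input A=0, B=1, C=1, D=0:
  G1 stuck-at-1: G0=1, G1=1 [stuck-at-1], G2=0, G3=1 → 1 — eliminated
  G0 stuck-at-0: G0=0 [stuck-at-0], G1=0, G2=1, G3=0 → 0 — matches
  G2 stuck-at-0: G0=1, G1=0, G2=0 [stuck-at-0], G3=1 → 1 — eliminated
Only G0 stuck-at-0 reproduces the observed 0.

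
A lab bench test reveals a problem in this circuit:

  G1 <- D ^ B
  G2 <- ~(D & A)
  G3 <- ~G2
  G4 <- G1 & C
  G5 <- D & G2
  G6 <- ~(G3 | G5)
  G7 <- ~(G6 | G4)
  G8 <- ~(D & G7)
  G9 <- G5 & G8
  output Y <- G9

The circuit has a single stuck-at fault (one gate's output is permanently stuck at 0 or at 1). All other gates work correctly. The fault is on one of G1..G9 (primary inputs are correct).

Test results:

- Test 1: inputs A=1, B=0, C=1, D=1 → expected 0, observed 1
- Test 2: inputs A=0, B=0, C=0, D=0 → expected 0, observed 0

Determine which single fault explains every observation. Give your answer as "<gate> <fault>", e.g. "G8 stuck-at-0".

G2 stuck-at-1

Fault-free values for test 1 (A=1, B=0, C=1, D=1): G1=1, G2=0, G3=1, G4=1, G5=0, G6=0, G7=0, G8=1, G9=0, giving Y=0. Observed 1.
Test 1: faults giving observed 1 are {G2 stuck-at-1, G5 stuck-at-1, G9 stuck-at-1}.
Test 2 (A=0, B=0, C=0, D=0): fault-free G1=0, G2=1, G3=0, G4=0, G5=0, G6=1, G7=0, G8=1, G9=0 → 0; observed 0. Eliminates G5 stuck-at-1, G9 stuck-at-1.
Only G2 stuck-at-1 is consistent with every test.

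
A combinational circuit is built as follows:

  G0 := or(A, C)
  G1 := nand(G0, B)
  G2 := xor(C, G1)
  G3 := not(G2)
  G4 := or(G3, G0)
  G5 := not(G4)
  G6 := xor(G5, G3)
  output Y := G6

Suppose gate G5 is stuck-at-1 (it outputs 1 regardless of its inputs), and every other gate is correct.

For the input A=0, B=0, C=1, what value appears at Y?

Propagate with G5 forced: G0=1, G1=1, G2=0, G3=1, G4=1, G5=1 [stuck-at-1], G6=0.
So Y = 0. (Without the fault it would be 1.)

0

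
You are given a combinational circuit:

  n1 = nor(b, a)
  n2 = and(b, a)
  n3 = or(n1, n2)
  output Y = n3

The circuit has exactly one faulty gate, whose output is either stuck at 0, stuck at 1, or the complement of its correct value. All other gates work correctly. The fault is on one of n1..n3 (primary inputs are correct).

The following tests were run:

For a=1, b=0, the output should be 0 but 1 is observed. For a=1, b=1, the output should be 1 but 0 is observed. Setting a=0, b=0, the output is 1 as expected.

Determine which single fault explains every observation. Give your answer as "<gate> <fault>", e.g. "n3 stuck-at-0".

n2 inverted output

Fault-free values for test 1 (a=1, b=0): n1=0, n2=0, n3=0, giving Y=0. Observed 1.
Test 1: faults giving observed 1 are {n1 stuck-at-1, n1 inverted output, n2 stuck-at-1, n2 inverted output, n3 stuck-at-1, n3 inverted output}.
Test 2 (a=1, b=1): fault-free n1=0, n2=1, n3=1 → 1; observed 0. Eliminates n1 stuck-at-1, n1 inverted output, n2 stuck-at-1, n3 stuck-at-1.
Test 3 (a=0, b=0): fault-free n1=1, n2=0, n3=1 → 1; observed 1. Eliminates n3 inverted output.
Only n2 inverted output is consistent with every test.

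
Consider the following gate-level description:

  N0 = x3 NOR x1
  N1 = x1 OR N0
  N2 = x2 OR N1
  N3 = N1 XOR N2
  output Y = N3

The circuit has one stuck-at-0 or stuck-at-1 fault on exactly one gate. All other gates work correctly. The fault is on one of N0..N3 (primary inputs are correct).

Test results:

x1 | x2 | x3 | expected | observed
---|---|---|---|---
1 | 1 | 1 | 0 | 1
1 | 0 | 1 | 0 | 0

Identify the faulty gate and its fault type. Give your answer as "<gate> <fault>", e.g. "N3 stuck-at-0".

Fault-free values for test 1 (x1=1, x2=1, x3=1): N0=0, N1=1, N2=1, N3=0, giving Y=0. Observed 1.
Test 1: faults giving observed 1 are {N1 stuck-at-0, N2 stuck-at-0, N3 stuck-at-1}.
Test 2 (x1=1, x2=0, x3=1): fault-free N0=0, N1=1, N2=1, N3=0 → 0; observed 0. Eliminates N2 stuck-at-0, N3 stuck-at-1.
Only N1 stuck-at-0 is consistent with every test.

N1 stuck-at-0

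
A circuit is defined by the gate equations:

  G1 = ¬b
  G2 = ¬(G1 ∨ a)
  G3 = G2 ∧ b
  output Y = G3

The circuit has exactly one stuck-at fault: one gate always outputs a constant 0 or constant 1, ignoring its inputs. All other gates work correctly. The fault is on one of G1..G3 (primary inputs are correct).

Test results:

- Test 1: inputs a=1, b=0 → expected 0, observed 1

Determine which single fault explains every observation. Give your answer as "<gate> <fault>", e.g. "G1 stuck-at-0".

G3 stuck-at-1

Fault-free values for test 1 (a=1, b=0): G1=1, G2=0, G3=0, giving Y=0. Observed 1.
Test 1: faults giving observed 1 are {G3 stuck-at-1}.
Only G3 stuck-at-1 is consistent with every test.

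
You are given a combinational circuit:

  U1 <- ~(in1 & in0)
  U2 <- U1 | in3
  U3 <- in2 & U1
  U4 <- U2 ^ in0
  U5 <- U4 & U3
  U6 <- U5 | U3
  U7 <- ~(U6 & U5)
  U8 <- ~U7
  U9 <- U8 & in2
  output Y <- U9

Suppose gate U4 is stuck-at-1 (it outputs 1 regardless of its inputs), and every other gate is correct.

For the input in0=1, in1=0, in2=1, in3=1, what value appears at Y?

1

Propagate with U4 forced: U1=1, U2=1, U3=1, U4=1 [stuck-at-1], U5=1, U6=1, U7=0, U8=1, U9=1.
So Y = 1. (Without the fault it would be 0.)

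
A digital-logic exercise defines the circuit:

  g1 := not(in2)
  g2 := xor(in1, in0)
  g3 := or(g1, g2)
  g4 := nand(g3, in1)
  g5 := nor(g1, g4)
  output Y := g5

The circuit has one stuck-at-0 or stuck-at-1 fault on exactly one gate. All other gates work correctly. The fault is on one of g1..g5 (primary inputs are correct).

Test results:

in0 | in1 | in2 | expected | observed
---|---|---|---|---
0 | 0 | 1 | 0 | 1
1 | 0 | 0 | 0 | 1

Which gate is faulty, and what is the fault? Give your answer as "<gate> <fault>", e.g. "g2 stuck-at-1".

Fault-free values for test 1 (in0=0, in1=0, in2=1): g1=0, g2=0, g3=0, g4=1, g5=0, giving Y=0. Observed 1.
Test 1: faults giving observed 1 are {g4 stuck-at-0, g5 stuck-at-1}.
Test 2 (in0=1, in1=0, in2=0): fault-free g1=1, g2=1, g3=1, g4=1, g5=0 → 0; observed 1. Eliminates g4 stuck-at-0.
Only g5 stuck-at-1 is consistent with every test.

g5 stuck-at-1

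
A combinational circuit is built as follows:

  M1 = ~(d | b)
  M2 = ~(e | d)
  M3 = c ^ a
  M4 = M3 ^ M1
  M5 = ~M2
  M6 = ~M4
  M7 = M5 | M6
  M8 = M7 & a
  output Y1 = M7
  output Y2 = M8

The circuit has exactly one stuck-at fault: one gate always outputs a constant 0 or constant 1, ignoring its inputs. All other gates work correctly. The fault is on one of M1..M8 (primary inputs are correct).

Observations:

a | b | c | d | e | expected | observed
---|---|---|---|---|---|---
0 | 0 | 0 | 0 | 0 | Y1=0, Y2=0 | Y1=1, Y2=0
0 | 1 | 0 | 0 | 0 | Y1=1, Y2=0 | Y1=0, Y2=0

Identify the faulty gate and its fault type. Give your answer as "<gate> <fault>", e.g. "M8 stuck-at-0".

M3 stuck-at-1

Fault-free values for test 1 (a=0, b=0, c=0, d=0, e=0): M1=1, M2=1, M3=0, M4=1, M5=0, M6=0, M7=0, M8=0, giving Y1=0, Y2=0. Observed Y1=1, Y2=0.
Test 1: faults giving observed Y1=1, Y2=0 are {M1 stuck-at-0, M2 stuck-at-0, M3 stuck-at-1, M4 stuck-at-0, M5 stuck-at-1, M6 stuck-at-1, M7 stuck-at-1}.
Test 2 (a=0, b=1, c=0, d=0, e=0): fault-free M1=0, M2=1, M3=0, M4=0, M5=0, M6=1, M7=1, M8=0 → Y1=1, Y2=0; observed Y1=0, Y2=0. Eliminates M1 stuck-at-0, M2 stuck-at-0, M4 stuck-at-0, M5 stuck-at-1, M6 stuck-at-1, M7 stuck-at-1.
Only M3 stuck-at-1 is consistent with every test.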